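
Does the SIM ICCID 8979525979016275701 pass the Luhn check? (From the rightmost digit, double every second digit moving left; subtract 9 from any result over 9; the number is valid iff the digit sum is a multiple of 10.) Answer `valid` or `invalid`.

valid

From the right, keep odd positions and double even positions (subtract 9 from any doubled value over 9):
  doubled (positions 2,4,...): 0 1 4 2 9 9 4 9 9 → sum 47
  kept (positions 1,3,...): 1 7 7 6 0 7 5 5 7 8 → sum 53
Total = 100.
100 mod 10 = 0, so the number is valid.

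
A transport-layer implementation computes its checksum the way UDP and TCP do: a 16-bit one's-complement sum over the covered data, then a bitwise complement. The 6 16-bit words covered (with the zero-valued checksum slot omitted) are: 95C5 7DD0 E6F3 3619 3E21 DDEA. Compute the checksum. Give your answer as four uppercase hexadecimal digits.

B350

One's-complement addition (fold any carry out of bit 15 back into bit 0):
  0x95C5 + 0x7DD0 = 0x11395 → wrap carry → 0x1396
  0x1396 + 0xE6F3 = 0x0FA89
  0xFA89 + 0x3619 = 0x130A2 → wrap carry → 0x30A3
  0x30A3 + 0x3E21 = 0x06EC4
  0x6EC4 + 0xDDEA = 0x14CAE → wrap carry → 0x4CAF
One's-complement sum = 0x4CAF.
Checksum = ~0x4CAF & 0xFFFF = 0xB350.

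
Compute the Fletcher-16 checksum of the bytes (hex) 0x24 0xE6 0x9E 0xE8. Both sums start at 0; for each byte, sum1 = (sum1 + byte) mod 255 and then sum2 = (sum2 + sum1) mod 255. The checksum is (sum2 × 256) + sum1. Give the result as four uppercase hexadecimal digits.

6B92

Running sums (mod 255):
  after byte 0 (0x24): sum1=36, sum2=36
  after byte 1 (0xE6): sum1=11, sum2=47
  after byte 2 (0x9E): sum1=169, sum2=216
  after byte 3 (0xE8): sum1=146, sum2=107
Checksum = sum2·256 + sum1 = 107·256 + 146 = 27538 = 0x6B92.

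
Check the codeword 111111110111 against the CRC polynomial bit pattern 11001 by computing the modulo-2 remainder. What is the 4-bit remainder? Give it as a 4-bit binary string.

Modulo-2 division of 111111110111 by 11001:
  pos 0: 11111 XOR 11001 = 00110
  pos 2: 11011 XOR 11001 = 00010
  pos 5: 10101 XOR 11001 = 01100
  pos 6: 11001 XOR 11001 = 00000
Remainder = 0001 (nonzero — an error is detected).

0001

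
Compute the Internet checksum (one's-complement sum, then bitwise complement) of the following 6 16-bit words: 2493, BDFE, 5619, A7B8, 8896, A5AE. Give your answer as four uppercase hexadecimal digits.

One's-complement addition (fold any carry out of bit 15 back into bit 0):
  0x2493 + 0xBDFE = 0x0E291
  0xE291 + 0x5619 = 0x138AA → wrap carry → 0x38AB
  0x38AB + 0xA7B8 = 0x0E063
  0xE063 + 0x8896 = 0x168F9 → wrap carry → 0x68FA
  0x68FA + 0xA5AE = 0x10EA8 → wrap carry → 0x0EA9
One's-complement sum = 0x0EA9.
Checksum = ~0x0EA9 & 0xFFFF = 0xF156.

F156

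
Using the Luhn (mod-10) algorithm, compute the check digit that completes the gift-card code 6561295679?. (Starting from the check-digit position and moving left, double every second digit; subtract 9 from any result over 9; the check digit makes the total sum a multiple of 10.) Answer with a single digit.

Partial digits right→left: 9 7 6 5 9 2 1 6 5 6
Double every second digit counting from the check-digit position (so the 1st, 3rd, 5th, ... of the partial from the right).
  doubled (with −9 where >9): 9 3 9 2 1 → sum 24
  kept as-is: 7 5 2 6 6 → sum 26
Total = 24 + 26 = 50.
Check digit = (10 − (50 mod 10)) mod 10 = 0.

0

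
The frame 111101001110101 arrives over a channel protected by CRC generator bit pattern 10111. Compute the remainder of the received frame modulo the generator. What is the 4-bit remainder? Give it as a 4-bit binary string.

Modulo-2 division of 111101001110101 by 10111:
  pos 0: 11110 XOR 10111 = 01001
  pos 1: 10011 XOR 10111 = 00100
  pos 3: 10000 XOR 10111 = 00111
  pos 5: 11111 XOR 10111 = 01000
  pos 6: 10001 XOR 10111 = 00110
  pos 8: 11001 XOR 10111 = 01110
  pos 9: 11100 XOR 10111 = 01011
  pos 10: 10111 XOR 10111 = 00000
Remainder = 0000 (zero — the frame passes the CRC check).

0000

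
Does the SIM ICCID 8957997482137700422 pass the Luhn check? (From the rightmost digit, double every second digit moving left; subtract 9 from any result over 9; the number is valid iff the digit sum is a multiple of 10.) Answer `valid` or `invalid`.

invalid

From the right, keep odd positions and double even positions (subtract 9 from any doubled value over 9):
  doubled (positions 2,4,...): 4 0 5 6 4 8 9 5 9 → sum 50
  kept (positions 1,3,...): 2 4 0 7 1 8 7 9 5 8 → sum 51
Total = 101.
101 mod 10 = 1, so the number is invalid.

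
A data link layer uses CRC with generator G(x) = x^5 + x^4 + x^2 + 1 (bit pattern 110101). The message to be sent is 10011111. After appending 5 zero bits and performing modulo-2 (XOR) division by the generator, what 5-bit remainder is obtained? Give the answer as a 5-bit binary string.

Append 5 zeros: 1001111100000. Divide by 110101 (XOR where the leading bit is 1):
  pos 0: 100111 XOR 110101 = 010010
  pos 1: 100101 XOR 110101 = 010000
  pos 2: 100001 XOR 110101 = 010100
  pos 3: 101000 XOR 110101 = 011101
  pos 4: 111010 XOR 110101 = 001111
  pos 6: 111100 XOR 110101 = 001001
Remainder (last 5 bits) = 10010. This is the CRC / FCS.

10010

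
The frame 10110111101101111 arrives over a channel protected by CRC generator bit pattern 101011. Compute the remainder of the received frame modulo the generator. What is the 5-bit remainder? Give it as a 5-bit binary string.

10110

Modulo-2 division of 10110111101101111 by 101011:
  pos 0: 101101 XOR 101011 = 000110
  pos 3: 110111 XOR 101011 = 011100
  pos 4: 111000 XOR 101011 = 010011
  pos 5: 100111 XOR 101011 = 001100
  pos 7: 110010 XOR 101011 = 011001
  pos 8: 110011 XOR 101011 = 011000
  pos 9: 110001 XOR 101011 = 011010
  pos 10: 110101 XOR 101011 = 011110
  pos 11: 111101 XOR 101011 = 010110
Remainder = 10110 (nonzero — an error is detected).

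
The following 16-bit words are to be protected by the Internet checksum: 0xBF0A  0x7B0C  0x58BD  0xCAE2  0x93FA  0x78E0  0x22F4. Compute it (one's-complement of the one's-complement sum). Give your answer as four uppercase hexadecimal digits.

7279

One's-complement addition (fold any carry out of bit 15 back into bit 0):
  0xBF0A + 0x7B0C = 0x13A16 → wrap carry → 0x3A17
  0x3A17 + 0x58BD = 0x092D4
  0x92D4 + 0xCAE2 = 0x15DB6 → wrap carry → 0x5DB7
  0x5DB7 + 0x93FA = 0x0F1B1
  0xF1B1 + 0x78E0 = 0x16A91 → wrap carry → 0x6A92
  0x6A92 + 0x22F4 = 0x08D86
One's-complement sum = 0x8D86.
Checksum = ~0x8D86 & 0xFFFF = 0x7279.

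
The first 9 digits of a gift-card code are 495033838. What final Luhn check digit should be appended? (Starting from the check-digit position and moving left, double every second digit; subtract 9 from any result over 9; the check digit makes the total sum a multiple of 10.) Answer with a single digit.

Partial digits right→left: 8 3 8 3 3 0 5 9 4
Double every second digit counting from the check-digit position (so the 1st, 3rd, 5th, ... of the partial from the right).
  doubled (with −9 where >9): 7 7 6 1 8 → sum 29
  kept as-is: 3 3 0 9 → sum 15
Total = 29 + 15 = 44.
Check digit = (10 − (44 mod 10)) mod 10 = 6.

6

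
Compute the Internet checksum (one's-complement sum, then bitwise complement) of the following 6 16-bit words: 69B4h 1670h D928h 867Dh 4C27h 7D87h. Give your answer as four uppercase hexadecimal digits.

5686

One's-complement addition (fold any carry out of bit 15 back into bit 0):
  0x69B4 + 0x1670 = 0x08024
  0x8024 + 0xD928 = 0x1594C → wrap carry → 0x594D
  0x594D + 0x867D = 0x0DFCA
  0xDFCA + 0x4C27 = 0x12BF1 → wrap carry → 0x2BF2
  0x2BF2 + 0x7D87 = 0x0A979
One's-complement sum = 0xA979.
Checksum = ~0xA979 & 0xFFFF = 0x5686.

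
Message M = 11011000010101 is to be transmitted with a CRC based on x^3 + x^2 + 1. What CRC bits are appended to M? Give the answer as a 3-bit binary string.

Append 3 zeros: 11011000010101000. Divide by 1101 (XOR where the leading bit is 1):
  pos 0: 1101 XOR 1101 = 0000
  pos 4: 1000 XOR 1101 = 0101
  pos 5: 1010 XOR 1101 = 0111
  pos 6: 1111 XOR 1101 = 0010
  pos 8: 1001 XOR 1101 = 0100
  pos 9: 1000 XOR 1101 = 0101
  pos 10: 1011 XOR 1101 = 0110
  pos 11: 1100 XOR 1101 = 0001
Remainder (last 3 bits) = 100. This is the CRC / FCS.

100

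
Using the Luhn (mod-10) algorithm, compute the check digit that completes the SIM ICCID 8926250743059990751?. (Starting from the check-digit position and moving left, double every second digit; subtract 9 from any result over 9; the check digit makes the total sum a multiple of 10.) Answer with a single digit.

3

Partial digits right→left: 1 5 7 0 9 9 9 5 0 3 4 7 0 5 2 6 2 9 8
Double every second digit counting from the check-digit position (so the 1st, 3rd, 5th, ... of the partial from the right).
  doubled (with −9 where >9): 2 5 9 9 0 8 0 4 4 7 → sum 48
  kept as-is: 5 0 9 5 3 7 5 6 9 → sum 49
Total = 48 + 49 = 97.
Check digit = (10 − (97 mod 10)) mod 10 = 3.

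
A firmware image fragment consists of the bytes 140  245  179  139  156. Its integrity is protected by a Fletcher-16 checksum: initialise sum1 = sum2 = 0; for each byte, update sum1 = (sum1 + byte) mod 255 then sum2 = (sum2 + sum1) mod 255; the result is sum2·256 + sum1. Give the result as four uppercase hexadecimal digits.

Running sums (mod 255):
  after byte 0 (140): sum1=140, sum2=140
  after byte 1 (245): sum1=130, sum2=15
  after byte 2 (179): sum1=54, sum2=69
  after byte 3 (139): sum1=193, sum2=7
  after byte 4 (156): sum1=94, sum2=101
Checksum = sum2·256 + sum1 = 101·256 + 94 = 25950 = 0x655E.

655E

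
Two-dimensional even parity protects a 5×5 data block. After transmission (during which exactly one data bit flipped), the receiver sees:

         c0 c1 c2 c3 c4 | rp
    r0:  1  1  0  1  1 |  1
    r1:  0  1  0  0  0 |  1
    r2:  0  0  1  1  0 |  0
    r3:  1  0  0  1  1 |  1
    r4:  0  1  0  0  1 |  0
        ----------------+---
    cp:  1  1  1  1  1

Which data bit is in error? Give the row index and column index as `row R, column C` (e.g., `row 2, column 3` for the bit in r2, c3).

Recompute each row's even parity and compare to rp:
  r0: data parity 0, sent rp 1 → mismatch
  r1: data parity 1, sent rp 1 → ok
  r2: data parity 0, sent rp 0 → ok
  r3: data parity 1, sent rp 1 → ok
  r4: data parity 0, sent rp 0 → ok
Recompute each column's even parity and compare to cp:
  c0: data parity 0, sent cp 1 → mismatch
  c1: data parity 1, sent cp 1 → ok
  c2: data parity 1, sent cp 1 → ok
  c3: data parity 1, sent cp 1 → ok
  c4: data parity 1, sent cp 1 → ok
Exactly one row (r0) and one column (c0) fail → the flipped bit is at their intersection.

row 0, column 0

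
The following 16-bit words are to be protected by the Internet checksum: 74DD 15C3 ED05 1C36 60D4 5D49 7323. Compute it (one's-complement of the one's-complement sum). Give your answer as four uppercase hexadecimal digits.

3AE2

One's-complement addition (fold any carry out of bit 15 back into bit 0):
  0x74DD + 0x15C3 = 0x08AA0
  0x8AA0 + 0xED05 = 0x177A5 → wrap carry → 0x77A6
  0x77A6 + 0x1C36 = 0x093DC
  0x93DC + 0x60D4 = 0x0F4B0
  0xF4B0 + 0x5D49 = 0x151F9 → wrap carry → 0x51FA
  0x51FA + 0x7323 = 0x0C51D
One's-complement sum = 0xC51D.
Checksum = ~0xC51D & 0xFFFF = 0x3AE2.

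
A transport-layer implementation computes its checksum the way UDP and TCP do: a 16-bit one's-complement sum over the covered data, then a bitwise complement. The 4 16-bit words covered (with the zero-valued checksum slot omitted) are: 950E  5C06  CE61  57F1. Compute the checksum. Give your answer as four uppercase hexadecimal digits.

E897

One's-complement addition (fold any carry out of bit 15 back into bit 0):
  0x950E + 0x5C06 = 0x0F114
  0xF114 + 0xCE61 = 0x1BF75 → wrap carry → 0xBF76
  0xBF76 + 0x57F1 = 0x11767 → wrap carry → 0x1768
One's-complement sum = 0x1768.
Checksum = ~0x1768 & 0xFFFF = 0xE897.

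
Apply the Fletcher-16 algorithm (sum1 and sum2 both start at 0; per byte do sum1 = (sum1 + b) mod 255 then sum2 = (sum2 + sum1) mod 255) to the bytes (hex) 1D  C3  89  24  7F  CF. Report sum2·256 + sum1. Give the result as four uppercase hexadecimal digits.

Running sums (mod 255):
  after byte 0 (1D): sum1=29, sum2=29
  after byte 1 (C3): sum1=224, sum2=253
  after byte 2 (89): sum1=106, sum2=104
  after byte 3 (24): sum1=142, sum2=246
  after byte 4 (7F): sum1=14, sum2=5
  after byte 5 (CF): sum1=221, sum2=226
Checksum = sum2·256 + sum1 = 226·256 + 221 = 58077 = 0xE2DD.

E2DD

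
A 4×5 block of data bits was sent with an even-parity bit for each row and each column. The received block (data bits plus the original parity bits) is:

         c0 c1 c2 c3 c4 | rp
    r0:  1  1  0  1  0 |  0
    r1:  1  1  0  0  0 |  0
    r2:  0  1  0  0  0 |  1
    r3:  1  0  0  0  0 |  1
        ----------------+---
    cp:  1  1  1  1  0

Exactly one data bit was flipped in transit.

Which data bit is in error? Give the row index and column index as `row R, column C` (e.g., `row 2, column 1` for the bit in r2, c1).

row 0, column 2

Recompute each row's even parity and compare to rp:
  r0: data parity 1, sent rp 0 → mismatch
  r1: data parity 0, sent rp 0 → ok
  r2: data parity 1, sent rp 1 → ok
  r3: data parity 1, sent rp 1 → ok
Recompute each column's even parity and compare to cp:
  c0: data parity 1, sent cp 1 → ok
  c1: data parity 1, sent cp 1 → ok
  c2: data parity 0, sent cp 1 → mismatch
  c3: data parity 1, sent cp 1 → ok
  c4: data parity 0, sent cp 0 → ok
Exactly one row (r0) and one column (c2) fail → the flipped bit is at their intersection.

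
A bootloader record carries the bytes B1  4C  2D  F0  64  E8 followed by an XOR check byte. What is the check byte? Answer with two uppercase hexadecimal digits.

XOR the bytes together:
  start with 0xB1
  0xB1 ⊕ 0x4C = 0xFD
  0xFD ⊕ 0x2D = 0xD0
  0xD0 ⊕ 0xF0 = 0x20
  0x20 ⊕ 0x64 = 0x44
  0x44 ⊕ 0xE8 = 0xAC

AC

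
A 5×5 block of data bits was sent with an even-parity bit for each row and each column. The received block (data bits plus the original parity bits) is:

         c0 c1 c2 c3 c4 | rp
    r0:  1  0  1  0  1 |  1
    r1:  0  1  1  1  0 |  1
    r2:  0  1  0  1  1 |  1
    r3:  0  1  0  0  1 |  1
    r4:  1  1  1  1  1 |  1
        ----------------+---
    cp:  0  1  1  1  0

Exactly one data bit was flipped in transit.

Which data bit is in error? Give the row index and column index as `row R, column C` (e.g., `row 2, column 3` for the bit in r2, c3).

Recompute each row's even parity and compare to rp:
  r0: data parity 1, sent rp 1 → ok
  r1: data parity 1, sent rp 1 → ok
  r2: data parity 1, sent rp 1 → ok
  r3: data parity 0, sent rp 1 → mismatch
  r4: data parity 1, sent rp 1 → ok
Recompute each column's even parity and compare to cp:
  c0: data parity 0, sent cp 0 → ok
  c1: data parity 0, sent cp 1 → mismatch
  c2: data parity 1, sent cp 1 → ok
  c3: data parity 1, sent cp 1 → ok
  c4: data parity 0, sent cp 0 → ok
Exactly one row (r3) and one column (c1) fail → the flipped bit is at their intersection.

row 3, column 1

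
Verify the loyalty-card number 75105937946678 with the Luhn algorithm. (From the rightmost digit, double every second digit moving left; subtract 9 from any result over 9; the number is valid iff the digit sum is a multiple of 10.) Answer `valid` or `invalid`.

valid

From the right, keep odd positions and double even positions (subtract 9 from any doubled value over 9):
  doubled (positions 2,4,...): 5 3 9 6 1 2 5 → sum 31
  kept (positions 1,3,...): 8 6 4 7 9 0 5 → sum 39
Total = 70.
70 mod 10 = 0, so the number is valid.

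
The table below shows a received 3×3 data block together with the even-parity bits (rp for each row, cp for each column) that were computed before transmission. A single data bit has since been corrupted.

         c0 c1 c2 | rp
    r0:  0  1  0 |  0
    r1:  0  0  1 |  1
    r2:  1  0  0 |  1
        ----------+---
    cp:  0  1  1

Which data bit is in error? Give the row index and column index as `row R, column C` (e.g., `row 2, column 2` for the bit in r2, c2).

row 0, column 0

Recompute each row's even parity and compare to rp:
  r0: data parity 1, sent rp 0 → mismatch
  r1: data parity 1, sent rp 1 → ok
  r2: data parity 1, sent rp 1 → ok
Recompute each column's even parity and compare to cp:
  c0: data parity 1, sent cp 0 → mismatch
  c1: data parity 1, sent cp 1 → ok
  c2: data parity 1, sent cp 1 → ok
Exactly one row (r0) and one column (c0) fail → the flipped bit is at their intersection.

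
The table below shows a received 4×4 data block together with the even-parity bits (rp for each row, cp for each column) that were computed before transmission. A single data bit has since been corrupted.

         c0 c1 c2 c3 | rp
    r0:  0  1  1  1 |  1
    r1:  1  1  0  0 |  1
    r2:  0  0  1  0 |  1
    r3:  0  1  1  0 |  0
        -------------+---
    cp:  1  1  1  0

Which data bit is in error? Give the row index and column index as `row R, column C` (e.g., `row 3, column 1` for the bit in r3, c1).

row 1, column 3

Recompute each row's even parity and compare to rp:
  r0: data parity 1, sent rp 1 → ok
  r1: data parity 0, sent rp 1 → mismatch
  r2: data parity 1, sent rp 1 → ok
  r3: data parity 0, sent rp 0 → ok
Recompute each column's even parity and compare to cp:
  c0: data parity 1, sent cp 1 → ok
  c1: data parity 1, sent cp 1 → ok
  c2: data parity 1, sent cp 1 → ok
  c3: data parity 1, sent cp 0 → mismatch
Exactly one row (r1) and one column (c3) fail → the flipped bit is at their intersection.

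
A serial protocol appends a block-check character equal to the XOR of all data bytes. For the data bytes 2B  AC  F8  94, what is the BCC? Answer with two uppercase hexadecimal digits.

EB

XOR the bytes together:
  start with 0x2B
  0x2B ⊕ 0xAC = 0x87
  0x87 ⊕ 0xF8 = 0x7F
  0x7F ⊕ 0x94 = 0xEB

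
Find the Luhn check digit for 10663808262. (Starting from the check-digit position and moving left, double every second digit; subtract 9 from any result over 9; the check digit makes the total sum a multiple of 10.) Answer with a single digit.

3

Partial digits right→left: 2 6 2 8 0 8 3 6 6 0 1
Double every second digit counting from the check-digit position (so the 1st, 3rd, 5th, ... of the partial from the right).
  doubled (with −9 where >9): 4 4 0 6 3 2 → sum 19
  kept as-is: 6 8 8 6 0 → sum 28
Total = 19 + 28 = 47.
Check digit = (10 − (47 mod 10)) mod 10 = 3.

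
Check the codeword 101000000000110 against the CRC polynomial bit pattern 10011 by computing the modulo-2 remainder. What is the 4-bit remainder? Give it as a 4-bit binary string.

Modulo-2 division of 101000000000110 by 10011:
  pos 0: 10100 XOR 10011 = 00111
  pos 2: 11100 XOR 10011 = 01111
  pos 3: 11110 XOR 10011 = 01101
  pos 4: 11010 XOR 10011 = 01001
  pos 5: 10010 XOR 10011 = 00001
  pos 9: 10011 XOR 10011 = 00000
Remainder = 0000 (zero — the frame passes the CRC check).

0000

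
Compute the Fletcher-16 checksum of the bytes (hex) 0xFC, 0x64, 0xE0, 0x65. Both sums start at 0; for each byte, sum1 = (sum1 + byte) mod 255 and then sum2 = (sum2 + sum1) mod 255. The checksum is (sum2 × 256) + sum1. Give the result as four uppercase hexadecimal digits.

48A7

Running sums (mod 255):
  after byte 0 (0xFC): sum1=252, sum2=252
  after byte 1 (0x64): sum1=97, sum2=94
  after byte 2 (0xE0): sum1=66, sum2=160
  after byte 3 (0x65): sum1=167, sum2=72
Checksum = sum2·256 + sum1 = 72·256 + 167 = 18599 = 0x48A7.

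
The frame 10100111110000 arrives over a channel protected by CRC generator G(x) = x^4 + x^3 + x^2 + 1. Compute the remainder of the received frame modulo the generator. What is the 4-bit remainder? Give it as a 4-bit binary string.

Modulo-2 division of 10100111110000 by 11101:
  pos 0: 10100 XOR 11101 = 01001
  pos 1: 10011 XOR 11101 = 01110
  pos 2: 11101 XOR 11101 = 00000
  pos 7: 11100 XOR 11101 = 00001
Remainder = 0100 (nonzero — an error is detected).

0100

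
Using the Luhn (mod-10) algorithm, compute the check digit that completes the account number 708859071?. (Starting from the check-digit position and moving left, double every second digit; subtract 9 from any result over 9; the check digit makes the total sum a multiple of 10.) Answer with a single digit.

1

Partial digits right→left: 1 7 0 9 5 8 8 0 7
Double every second digit counting from the check-digit position (so the 1st, 3rd, 5th, ... of the partial from the right).
  doubled (with −9 where >9): 2 0 1 7 5 → sum 15
  kept as-is: 7 9 8 0 → sum 24
Total = 15 + 24 = 39.
Check digit = (10 − (39 mod 10)) mod 10 = 1.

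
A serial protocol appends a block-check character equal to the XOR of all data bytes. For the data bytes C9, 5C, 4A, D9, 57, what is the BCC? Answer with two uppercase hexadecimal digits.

51

XOR the bytes together:
  start with 0xC9
  0xC9 ⊕ 0x5C = 0x95
  0x95 ⊕ 0x4A = 0xDF
  0xDF ⊕ 0xD9 = 0x06
  0x06 ⊕ 0x57 = 0x51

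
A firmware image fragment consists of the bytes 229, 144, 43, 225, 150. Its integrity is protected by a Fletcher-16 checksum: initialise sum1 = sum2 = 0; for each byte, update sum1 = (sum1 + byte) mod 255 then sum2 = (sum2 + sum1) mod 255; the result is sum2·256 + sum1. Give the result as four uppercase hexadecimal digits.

Running sums (mod 255):
  after byte 0 (229): sum1=229, sum2=229
  after byte 1 (144): sum1=118, sum2=92
  after byte 2 (43): sum1=161, sum2=253
  after byte 3 (225): sum1=131, sum2=129
  after byte 4 (150): sum1=26, sum2=155
Checksum = sum2·256 + sum1 = 155·256 + 26 = 39706 = 0x9B1A.

9B1A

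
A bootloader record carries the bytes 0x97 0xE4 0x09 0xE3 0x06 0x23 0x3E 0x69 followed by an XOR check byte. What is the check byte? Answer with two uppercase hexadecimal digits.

XOR the bytes together:
  start with 0x97
  0x97 ⊕ 0xE4 = 0x73
  0x73 ⊕ 0x09 = 0x7A
  0x7A ⊕ 0xE3 = 0x99
  0x99 ⊕ 0x06 = 0x9F
  0x9F ⊕ 0x23 = 0xBC
  0xBC ⊕ 0x3E = 0x82
  0x82 ⊕ 0x69 = 0xEB

EB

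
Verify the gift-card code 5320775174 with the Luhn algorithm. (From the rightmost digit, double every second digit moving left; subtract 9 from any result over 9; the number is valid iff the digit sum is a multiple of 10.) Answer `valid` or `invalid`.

invalid

From the right, keep odd positions and double even positions (subtract 9 from any doubled value over 9):
  doubled (positions 2,4,...): 5 1 5 4 1 → sum 16
  kept (positions 1,3,...): 4 1 7 0 3 → sum 15
Total = 31.
31 mod 10 = 1, so the number is invalid.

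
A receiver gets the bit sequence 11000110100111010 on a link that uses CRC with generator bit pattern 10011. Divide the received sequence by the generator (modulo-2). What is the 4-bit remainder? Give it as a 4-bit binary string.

Modulo-2 division of 11000110100111010 by 10011:
  pos 0: 11000 XOR 10011 = 01011
  pos 1: 10111 XOR 10011 = 00100
  pos 3: 10010 XOR 10011 = 00001
  pos 7: 11001 XOR 10011 = 01010
  pos 8: 10101 XOR 10011 = 00110
  pos 10: 11010 XOR 10011 = 01001
  pos 11: 10011 XOR 10011 = 00000
Remainder = 0000 (zero — the frame passes the CRC check).

0000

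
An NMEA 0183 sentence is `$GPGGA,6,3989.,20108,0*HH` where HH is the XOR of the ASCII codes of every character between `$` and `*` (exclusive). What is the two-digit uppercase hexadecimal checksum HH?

XOR the ASCII codes of the payload characters:
  'G' = 0x47 → acc = 0x47
  'P' = 0x50 → acc = 0x17
  'G' = 0x47 → acc = 0x50
  'G' = 0x47 → acc = 0x17
  'A' = 0x41 → acc = 0x56
  ',' = 0x2C → acc = 0x7A
  '6' = 0x36 → acc = 0x4C
  ',' = 0x2C → acc = 0x60
  '3' = 0x33 → acc = 0x53
  '9' = 0x39 → acc = 0x6A
  '8' = 0x38 → acc = 0x52
  '9' = 0x39 → acc = 0x6B
  '.' = 0x2E → acc = 0x45
  ',' = 0x2C → acc = 0x69
  '2' = 0x32 → acc = 0x5B
  '0' = 0x30 → acc = 0x6B
  '1' = 0x31 → acc = 0x5A
  '0' = 0x30 → acc = 0x6A
  '8' = 0x38 → acc = 0x52
  ',' = 0x2C → acc = 0x7E
  '0' = 0x30 → acc = 0x4E
Checksum = 0x4E.

4E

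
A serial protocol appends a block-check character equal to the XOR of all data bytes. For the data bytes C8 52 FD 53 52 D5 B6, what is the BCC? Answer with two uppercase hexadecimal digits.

05

XOR the bytes together:
  start with 0xC8
  0xC8 ⊕ 0x52 = 0x9A
  0x9A ⊕ 0xFD = 0x67
  0x67 ⊕ 0x53 = 0x34
  0x34 ⊕ 0x52 = 0x66
  0x66 ⊕ 0xD5 = 0xB3
  0xB3 ⊕ 0xB6 = 0x05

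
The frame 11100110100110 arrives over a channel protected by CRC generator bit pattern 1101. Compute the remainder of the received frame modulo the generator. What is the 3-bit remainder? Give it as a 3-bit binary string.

100

Modulo-2 division of 11100110100110 by 1101:
  pos 0: 1110 XOR 1101 = 0011
  pos 2: 1101 XOR 1101 = 0000
  pos 6: 1010 XOR 1101 = 0111
  pos 7: 1110 XOR 1101 = 0011
  pos 9: 1111 XOR 1101 = 0010
Remainder = 100 (nonzero — an error is detected).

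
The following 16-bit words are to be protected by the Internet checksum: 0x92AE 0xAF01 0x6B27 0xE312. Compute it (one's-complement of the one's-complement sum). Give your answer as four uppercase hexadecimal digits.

7015

One's-complement addition (fold any carry out of bit 15 back into bit 0):
  0x92AE + 0xAF01 = 0x141AF → wrap carry → 0x41B0
  0x41B0 + 0x6B27 = 0x0ACD7
  0xACD7 + 0xE312 = 0x18FE9 → wrap carry → 0x8FEA
One's-complement sum = 0x8FEA.
Checksum = ~0x8FEA & 0xFFFF = 0x7015.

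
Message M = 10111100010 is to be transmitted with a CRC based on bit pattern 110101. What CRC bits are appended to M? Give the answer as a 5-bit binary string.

00110

Append 5 zeros: 1011110001000000. Divide by 110101 (XOR where the leading bit is 1):
  pos 0: 101111 XOR 110101 = 011010
  pos 1: 110100 XOR 110101 = 000001
  pos 6: 100100 XOR 110101 = 010001
  pos 7: 100010 XOR 110101 = 010111
  pos 8: 101110 XOR 110101 = 011011
  pos 9: 110110 XOR 110101 = 000011
Remainder (last 5 bits) = 00110. This is the CRC / FCS.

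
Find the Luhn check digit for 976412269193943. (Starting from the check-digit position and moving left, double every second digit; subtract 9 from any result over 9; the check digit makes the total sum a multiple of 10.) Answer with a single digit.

Partial digits right→left: 3 4 9 3 9 1 9 6 2 2 1 4 6 7 9
Double every second digit counting from the check-digit position (so the 1st, 3rd, 5th, ... of the partial from the right).
  doubled (with −9 where >9): 6 9 9 9 4 2 3 9 → sum 51
  kept as-is: 4 3 1 6 2 4 7 → sum 27
Total = 51 + 27 = 78.
Check digit = (10 − (78 mod 10)) mod 10 = 2.

2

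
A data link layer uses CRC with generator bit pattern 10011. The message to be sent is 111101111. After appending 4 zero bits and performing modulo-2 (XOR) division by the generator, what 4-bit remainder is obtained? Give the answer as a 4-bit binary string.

1110

Append 4 zeros: 1111011110000. Divide by 10011 (XOR where the leading bit is 1):
  pos 0: 11110 XOR 10011 = 01101
  pos 1: 11011 XOR 10011 = 01000
  pos 2: 10001 XOR 10011 = 00010
  pos 5: 10110 XOR 10011 = 00101
  pos 7: 10100 XOR 10011 = 00111
Remainder (last 4 bits) = 1110. This is the CRC / FCS.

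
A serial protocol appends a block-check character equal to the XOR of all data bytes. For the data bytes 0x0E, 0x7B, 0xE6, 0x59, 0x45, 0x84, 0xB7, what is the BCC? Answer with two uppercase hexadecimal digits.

BC

XOR the bytes together:
  start with 0x0E
  0x0E ⊕ 0x7B = 0x75
  0x75 ⊕ 0xE6 = 0x93
  0x93 ⊕ 0x59 = 0xCA
  0xCA ⊕ 0x45 = 0x8F
  0x8F ⊕ 0x84 = 0x0B
  0x0B ⊕ 0xB7 = 0xBC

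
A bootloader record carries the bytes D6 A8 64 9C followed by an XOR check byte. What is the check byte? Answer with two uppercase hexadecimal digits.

XOR the bytes together:
  start with 0xD6
  0xD6 ⊕ 0xA8 = 0x7E
  0x7E ⊕ 0x64 = 0x1A
  0x1A ⊕ 0x9C = 0x86

86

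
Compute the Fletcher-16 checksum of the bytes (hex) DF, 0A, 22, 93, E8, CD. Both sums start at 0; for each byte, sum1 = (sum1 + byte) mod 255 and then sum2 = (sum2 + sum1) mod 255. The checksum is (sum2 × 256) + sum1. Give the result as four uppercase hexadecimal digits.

5456

Running sums (mod 255):
  after byte 0 (DF): sum1=223, sum2=223
  after byte 1 (0A): sum1=233, sum2=201
  after byte 2 (22): sum1=12, sum2=213
  after byte 3 (93): sum1=159, sum2=117
  after byte 4 (E8): sum1=136, sum2=253
  after byte 5 (CD): sum1=86, sum2=84
Checksum = sum2·256 + sum1 = 84·256 + 86 = 21590 = 0x5456.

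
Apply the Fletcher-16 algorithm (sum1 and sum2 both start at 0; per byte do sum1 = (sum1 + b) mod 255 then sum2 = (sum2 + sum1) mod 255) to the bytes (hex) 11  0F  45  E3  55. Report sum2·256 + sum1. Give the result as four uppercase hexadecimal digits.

Running sums (mod 255):
  after byte 0 (11): sum1=17, sum2=17
  after byte 1 (0F): sum1=32, sum2=49
  after byte 2 (45): sum1=101, sum2=150
  after byte 3 (E3): sum1=73, sum2=223
  after byte 4 (55): sum1=158, sum2=126
Checksum = sum2·256 + sum1 = 126·256 + 158 = 32414 = 0x7E9E.

7E9E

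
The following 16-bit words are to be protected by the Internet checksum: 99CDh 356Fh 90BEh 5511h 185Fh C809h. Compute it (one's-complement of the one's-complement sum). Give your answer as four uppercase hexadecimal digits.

One's-complement addition (fold any carry out of bit 15 back into bit 0):
  0x99CD + 0x356F = 0x0CF3C
  0xCF3C + 0x90BE = 0x15FFA → wrap carry → 0x5FFB
  0x5FFB + 0x5511 = 0x0B50C
  0xB50C + 0x185F = 0x0CD6B
  0xCD6B + 0xC809 = 0x19574 → wrap carry → 0x9575
One's-complement sum = 0x9575.
Checksum = ~0x9575 & 0xFFFF = 0x6A8A.

6A8A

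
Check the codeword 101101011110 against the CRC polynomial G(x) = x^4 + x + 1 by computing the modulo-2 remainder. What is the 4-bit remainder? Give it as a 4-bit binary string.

0000

Modulo-2 division of 101101011110 by 10011:
  pos 0: 10110 XOR 10011 = 00101
  pos 2: 10110 XOR 10011 = 00101
  pos 4: 10111 XOR 10011 = 00100
  pos 6: 10011 XOR 10011 = 00000
Remainder = 0000 (zero — the frame passes the CRC check).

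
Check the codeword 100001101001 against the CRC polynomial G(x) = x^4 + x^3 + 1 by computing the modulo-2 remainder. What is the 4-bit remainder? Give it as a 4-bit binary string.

Modulo-2 division of 100001101001 by 11001:
  pos 0: 10000 XOR 11001 = 01001
  pos 1: 10011 XOR 11001 = 01010
  pos 2: 10101 XOR 11001 = 01100
  pos 3: 11000 XOR 11001 = 00001
  pos 7: 11001 XOR 11001 = 00000
Remainder = 0000 (zero — the frame passes the CRC check).

0000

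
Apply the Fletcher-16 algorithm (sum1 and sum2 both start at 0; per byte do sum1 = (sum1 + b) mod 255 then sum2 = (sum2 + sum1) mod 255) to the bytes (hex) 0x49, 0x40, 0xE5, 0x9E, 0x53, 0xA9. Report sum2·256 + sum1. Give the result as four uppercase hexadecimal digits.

Running sums (mod 255):
  after byte 0 (0x49): sum1=73, sum2=73
  after byte 1 (0x40): sum1=137, sum2=210
  after byte 2 (0xE5): sum1=111, sum2=66
  after byte 3 (0x9E): sum1=14, sum2=80
  after byte 4 (0x53): sum1=97, sum2=177
  after byte 5 (0xA9): sum1=11, sum2=188
Checksum = sum2·256 + sum1 = 188·256 + 11 = 48139 = 0xBC0B.

BC0B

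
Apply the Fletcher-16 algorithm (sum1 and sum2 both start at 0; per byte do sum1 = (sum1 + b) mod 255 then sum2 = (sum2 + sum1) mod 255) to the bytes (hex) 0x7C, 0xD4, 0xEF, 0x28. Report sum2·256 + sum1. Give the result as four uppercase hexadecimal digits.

7869

Running sums (mod 255):
  after byte 0 (0x7C): sum1=124, sum2=124
  after byte 1 (0xD4): sum1=81, sum2=205
  after byte 2 (0xEF): sum1=65, sum2=15
  after byte 3 (0x28): sum1=105, sum2=120
Checksum = sum2·256 + sum1 = 120·256 + 105 = 30825 = 0x7869.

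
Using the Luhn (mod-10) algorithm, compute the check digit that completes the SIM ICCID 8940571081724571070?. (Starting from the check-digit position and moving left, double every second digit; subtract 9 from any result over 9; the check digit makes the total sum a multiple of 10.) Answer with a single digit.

5

Partial digits right→left: 0 7 0 1 7 5 4 2 7 1 8 0 1 7 5 0 4 9 8
Double every second digit counting from the check-digit position (so the 1st, 3rd, 5th, ... of the partial from the right).
  doubled (with −9 where >9): 0 0 5 8 5 7 2 1 8 7 → sum 43
  kept as-is: 7 1 5 2 1 0 7 0 9 → sum 32
Total = 43 + 32 = 75.
Check digit = (10 − (75 mod 10)) mod 10 = 5.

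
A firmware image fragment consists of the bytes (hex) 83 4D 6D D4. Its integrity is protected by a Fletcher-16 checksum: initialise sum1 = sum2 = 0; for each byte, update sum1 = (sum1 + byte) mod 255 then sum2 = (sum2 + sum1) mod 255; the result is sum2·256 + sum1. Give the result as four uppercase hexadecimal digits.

Running sums (mod 255):
  after byte 0 (83): sum1=131, sum2=131
  after byte 1 (4D): sum1=208, sum2=84
  after byte 2 (6D): sum1=62, sum2=146
  after byte 3 (D4): sum1=19, sum2=165
Checksum = sum2·256 + sum1 = 165·256 + 19 = 42259 = 0xA513.

A513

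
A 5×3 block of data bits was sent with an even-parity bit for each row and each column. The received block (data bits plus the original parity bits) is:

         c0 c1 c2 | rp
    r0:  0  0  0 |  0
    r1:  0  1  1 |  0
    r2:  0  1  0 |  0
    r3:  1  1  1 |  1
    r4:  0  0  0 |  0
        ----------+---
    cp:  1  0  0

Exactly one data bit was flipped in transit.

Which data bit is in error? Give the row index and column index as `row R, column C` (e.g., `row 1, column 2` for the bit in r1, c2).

Recompute each row's even parity and compare to rp:
  r0: data parity 0, sent rp 0 → ok
  r1: data parity 0, sent rp 0 → ok
  r2: data parity 1, sent rp 0 → mismatch
  r3: data parity 1, sent rp 1 → ok
  r4: data parity 0, sent rp 0 → ok
Recompute each column's even parity and compare to cp:
  c0: data parity 1, sent cp 1 → ok
  c1: data parity 1, sent cp 0 → mismatch
  c2: data parity 0, sent cp 0 → ok
Exactly one row (r2) and one column (c1) fail → the flipped bit is at their intersection.

row 2, column 1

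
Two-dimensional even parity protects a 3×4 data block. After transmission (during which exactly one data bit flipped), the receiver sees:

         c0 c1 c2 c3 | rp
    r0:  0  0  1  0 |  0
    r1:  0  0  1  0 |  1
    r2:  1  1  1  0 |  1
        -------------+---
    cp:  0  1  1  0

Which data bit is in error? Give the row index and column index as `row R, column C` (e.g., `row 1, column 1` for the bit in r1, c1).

row 0, column 0

Recompute each row's even parity and compare to rp:
  r0: data parity 1, sent rp 0 → mismatch
  r1: data parity 1, sent rp 1 → ok
  r2: data parity 1, sent rp 1 → ok
Recompute each column's even parity and compare to cp:
  c0: data parity 1, sent cp 0 → mismatch
  c1: data parity 1, sent cp 1 → ok
  c2: data parity 1, sent cp 1 → ok
  c3: data parity 0, sent cp 0 → ok
Exactly one row (r0) and one column (c0) fail → the flipped bit is at their intersection.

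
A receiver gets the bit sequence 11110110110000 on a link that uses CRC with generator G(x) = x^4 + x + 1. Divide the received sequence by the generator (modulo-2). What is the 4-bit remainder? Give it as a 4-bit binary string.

0000

Modulo-2 division of 11110110110000 by 10011:
  pos 0: 11110 XOR 10011 = 01101
  pos 1: 11011 XOR 10011 = 01000
  pos 2: 10001 XOR 10011 = 00010
  pos 5: 10011 XOR 10011 = 00000
Remainder = 0000 (zero — the frame passes the CRC check).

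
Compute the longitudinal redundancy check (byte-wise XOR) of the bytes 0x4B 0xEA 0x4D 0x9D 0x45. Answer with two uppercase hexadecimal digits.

XOR the bytes together:
  start with 0x4B
  0x4B ⊕ 0xEA = 0xA1
  0xA1 ⊕ 0x4D = 0xEC
  0xEC ⊕ 0x9D = 0x71
  0x71 ⊕ 0x45 = 0x34

34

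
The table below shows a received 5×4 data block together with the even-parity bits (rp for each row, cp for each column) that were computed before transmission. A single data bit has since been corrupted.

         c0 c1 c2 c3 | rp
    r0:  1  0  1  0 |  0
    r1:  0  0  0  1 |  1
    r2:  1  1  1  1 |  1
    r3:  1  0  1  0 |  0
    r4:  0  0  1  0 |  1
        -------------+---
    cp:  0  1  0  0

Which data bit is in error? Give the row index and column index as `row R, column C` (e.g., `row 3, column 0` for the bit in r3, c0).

row 2, column 0

Recompute each row's even parity and compare to rp:
  r0: data parity 0, sent rp 0 → ok
  r1: data parity 1, sent rp 1 → ok
  r2: data parity 0, sent rp 1 → mismatch
  r3: data parity 0, sent rp 0 → ok
  r4: data parity 1, sent rp 1 → ok
Recompute each column's even parity and compare to cp:
  c0: data parity 1, sent cp 0 → mismatch
  c1: data parity 1, sent cp 1 → ok
  c2: data parity 0, sent cp 0 → ok
  c3: data parity 0, sent cp 0 → ok
Exactly one row (r2) and one column (c0) fail → the flipped bit is at their intersection.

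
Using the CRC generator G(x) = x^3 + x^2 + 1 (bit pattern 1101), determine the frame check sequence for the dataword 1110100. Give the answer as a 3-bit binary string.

100

Append 3 zeros: 1110100000. Divide by 1101 (XOR where the leading bit is 1):
  pos 0: 1110 XOR 1101 = 0011
  pos 2: 1110 XOR 1101 = 0011
  pos 4: 1100 XOR 1101 = 0001
Remainder (last 3 bits) = 100. This is the CRC / FCS.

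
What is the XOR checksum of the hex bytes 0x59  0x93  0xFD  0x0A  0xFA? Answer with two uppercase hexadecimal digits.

C7

XOR the bytes together:
  start with 0x59
  0x59 ⊕ 0x93 = 0xCA
  0xCA ⊕ 0xFD = 0x37
  0x37 ⊕ 0x0A = 0x3D
  0x3D ⊕ 0xFA = 0xC7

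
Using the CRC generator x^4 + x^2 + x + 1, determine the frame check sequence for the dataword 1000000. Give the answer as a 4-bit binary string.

1000

Append 4 zeros: 10000000000. Divide by 10111 (XOR where the leading bit is 1):
  pos 0: 10000 XOR 10111 = 00111
  pos 2: 11100 XOR 10111 = 01011
  pos 3: 10110 XOR 10111 = 00001
Remainder (last 4 bits) = 1000. This is the CRC / FCS.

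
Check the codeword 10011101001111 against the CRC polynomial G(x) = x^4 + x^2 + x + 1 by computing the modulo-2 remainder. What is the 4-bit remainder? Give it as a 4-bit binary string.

Modulo-2 division of 10011101001111 by 10111:
  pos 0: 10011 XOR 10111 = 00100
  pos 2: 10010 XOR 10111 = 00101
  pos 4: 10110 XOR 10111 = 00001
  pos 8: 10111 XOR 10111 = 00000
Remainder = 0001 (nonzero — an error is detected).

0001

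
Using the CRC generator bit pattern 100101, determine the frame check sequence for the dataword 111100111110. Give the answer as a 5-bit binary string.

Append 5 zeros: 11110011111000000. Divide by 100101 (XOR where the leading bit is 1):
  pos 0: 111100 XOR 100101 = 011001
  pos 1: 110011 XOR 100101 = 010110
  pos 2: 101101 XOR 100101 = 001000
  pos 4: 100011 XOR 100101 = 000110
  pos 7: 110100 XOR 100101 = 010001
  pos 8: 100010 XOR 100101 = 000111
  pos 11: 111000 XOR 100101 = 011101
Remainder (last 5 bits) = 11101. This is the CRC / FCS.

11101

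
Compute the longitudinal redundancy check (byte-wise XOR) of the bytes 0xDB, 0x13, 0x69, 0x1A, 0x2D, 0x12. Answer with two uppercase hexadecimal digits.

84

XOR the bytes together:
  start with 0xDB
  0xDB ⊕ 0x13 = 0xC8
  0xC8 ⊕ 0x69 = 0xA1
  0xA1 ⊕ 0x1A = 0xBB
  0xBB ⊕ 0x2D = 0x96
  0x96 ⊕ 0x12 = 0x84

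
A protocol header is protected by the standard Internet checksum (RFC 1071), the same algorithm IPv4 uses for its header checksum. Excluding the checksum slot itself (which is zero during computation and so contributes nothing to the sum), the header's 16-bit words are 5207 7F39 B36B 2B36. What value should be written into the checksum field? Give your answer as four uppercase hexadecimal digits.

501D

One's-complement addition (fold any carry out of bit 15 back into bit 0):
  0x5207 + 0x7F39 = 0x0D140
  0xD140 + 0xB36B = 0x184AB → wrap carry → 0x84AC
  0x84AC + 0x2B36 = 0x0AFE2
One's-complement sum = 0xAFE2.
Checksum = ~0xAFE2 & 0xFFFF = 0x501D.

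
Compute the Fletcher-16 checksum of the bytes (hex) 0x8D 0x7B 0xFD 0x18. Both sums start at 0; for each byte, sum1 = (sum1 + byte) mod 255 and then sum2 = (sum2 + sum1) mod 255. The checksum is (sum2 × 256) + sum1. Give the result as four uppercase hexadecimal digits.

BC1F

Running sums (mod 255):
  after byte 0 (0x8D): sum1=141, sum2=141
  after byte 1 (0x7B): sum1=9, sum2=150
  after byte 2 (0xFD): sum1=7, sum2=157
  after byte 3 (0x18): sum1=31, sum2=188
Checksum = sum2·256 + sum1 = 188·256 + 31 = 48159 = 0xBC1F.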